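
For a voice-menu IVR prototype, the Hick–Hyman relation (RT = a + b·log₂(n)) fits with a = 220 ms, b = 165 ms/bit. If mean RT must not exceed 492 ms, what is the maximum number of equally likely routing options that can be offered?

Set 220 + 165·log₂ n ≤ 492 → log₂ n ≤ (492 − 220)/165 = 1.6485.
So n ≤ 2^1.6485 = 3.135; the largest integer n is 3.

3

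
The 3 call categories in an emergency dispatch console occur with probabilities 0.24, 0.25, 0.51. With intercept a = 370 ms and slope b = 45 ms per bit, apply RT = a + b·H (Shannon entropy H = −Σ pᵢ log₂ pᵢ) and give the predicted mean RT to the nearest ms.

Entropy contributions −pᵢ log₂ pᵢ: 0.4941, 0.5000, 0.4954; sum H = 1.4896 bits.
RT = a + bH = 370 + 45·1.4896 = 437.03 ms.

437 ms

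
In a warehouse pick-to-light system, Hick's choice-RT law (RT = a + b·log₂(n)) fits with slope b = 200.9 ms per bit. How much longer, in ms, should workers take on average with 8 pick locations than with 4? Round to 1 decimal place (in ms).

The intercept a cancels: ΔRT = b·(log₂ n₂ − log₂ n₁) = b·log₂(n₂/n₁).
log₂(8) − log₂(4) = log₂(8/4) = log₂(2) = 1.
ΔRT = 200.9 × 1.0000 = 200.900 ms.

200.9 ms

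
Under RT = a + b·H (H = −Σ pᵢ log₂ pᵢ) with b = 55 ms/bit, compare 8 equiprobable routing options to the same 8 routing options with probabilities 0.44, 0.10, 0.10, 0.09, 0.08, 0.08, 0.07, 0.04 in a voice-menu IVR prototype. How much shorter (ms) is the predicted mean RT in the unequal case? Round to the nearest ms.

Equiprobable entropy H₀ = log₂ 8 = 3.0000 bits.
Skewed entropy H = −Σ pᵢ log₂ pᵢ = 2.5355 bits.
ΔRT = b·(H₀ − H) = 55 × 0.4645 = 25.55 ms.

26 ms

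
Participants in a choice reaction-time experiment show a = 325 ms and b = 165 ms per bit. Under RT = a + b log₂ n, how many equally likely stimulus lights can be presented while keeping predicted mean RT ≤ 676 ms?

165·log₂ n ≤ 676 − 325 = 351, giving log₂ n ≤ 2.1273 and n ≤ 4.369. The largest whole number is 4.

4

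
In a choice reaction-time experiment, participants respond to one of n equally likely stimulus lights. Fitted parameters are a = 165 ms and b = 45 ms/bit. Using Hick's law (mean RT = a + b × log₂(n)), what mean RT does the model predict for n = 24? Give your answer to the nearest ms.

log₂(24) = 4.5850 bits, so RT = 165 + 45 × 4.5850 ≈ 371.323 ms.

371 ms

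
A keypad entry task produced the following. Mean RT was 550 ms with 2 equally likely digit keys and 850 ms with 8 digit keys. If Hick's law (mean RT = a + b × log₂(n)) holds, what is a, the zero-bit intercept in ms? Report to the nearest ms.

The slope on a log₂ axis is (850 − 550) / (3 − 1) = 150 ms/bit.
a = RT₁ − b·log₂ n₁ = 550 − 150 × 1 = 400.000 ms.

400 ms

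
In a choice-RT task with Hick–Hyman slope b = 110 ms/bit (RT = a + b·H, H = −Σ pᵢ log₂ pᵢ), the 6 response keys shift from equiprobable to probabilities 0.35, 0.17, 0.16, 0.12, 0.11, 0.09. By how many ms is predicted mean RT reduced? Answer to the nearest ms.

Equiprobable entropy H₀ = log₂ 6 = 2.5850 bits.
Skewed entropy H = −Σ pᵢ log₂ pᵢ = 2.4177 bits.
ΔRT = b·(H₀ − H) = 110 × 0.1673 = 18.40 ms.

18 ms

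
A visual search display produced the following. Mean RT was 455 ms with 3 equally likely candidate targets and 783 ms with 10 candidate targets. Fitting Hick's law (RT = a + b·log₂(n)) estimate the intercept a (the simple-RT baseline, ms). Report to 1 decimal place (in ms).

Slope: b = (783 − 455) / (log₂ 10 − log₂ 3) = 328/1.7370 = 188.835 ms/bit.
Intercept: a = 455 − 188.835·log₂(3) = 155.704 ms.

155.7 ms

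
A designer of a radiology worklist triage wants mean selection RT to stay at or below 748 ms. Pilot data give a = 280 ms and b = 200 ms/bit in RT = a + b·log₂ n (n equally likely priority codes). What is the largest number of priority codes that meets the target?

5

Set 280 + 200·log₂ n ≤ 748 → log₂ n ≤ (748 − 280)/200 = 2.3400.
So n ≤ 2^2.3400 = 5.063; the largest integer n is 5.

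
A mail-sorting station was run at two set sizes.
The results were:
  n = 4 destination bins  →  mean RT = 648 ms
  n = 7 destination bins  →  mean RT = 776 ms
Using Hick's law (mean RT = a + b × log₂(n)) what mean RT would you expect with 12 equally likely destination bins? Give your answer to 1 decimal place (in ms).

RT is linear in log₂ n, so two points fix the line:
  b = (776 − 648) / (log₂ 7 − log₂ 4) = 128 / (2.8074 − 2) = 158.542 ms/bit
  a = 648 − 158.542 × 2 = 330.915 ms
Then RT(12) = 330.915 + 158.542 × log₂ 12 = 330.915 + 158.542 × 3.5850 ≈ 899.284 ms.

899.3 ms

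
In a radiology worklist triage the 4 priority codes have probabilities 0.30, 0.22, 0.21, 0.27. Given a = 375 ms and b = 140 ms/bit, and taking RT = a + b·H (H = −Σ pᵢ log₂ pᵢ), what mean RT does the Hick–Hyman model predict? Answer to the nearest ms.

653 ms

H = 0.30·log₂(1/0.30) + 0.22·log₂(1/0.22) + 0.21·log₂(1/0.21) + 0.27·log₂(1/0.27) = 1.9845 bits.
RT = 375 + 140 × 1.9845 = 652.83 ms.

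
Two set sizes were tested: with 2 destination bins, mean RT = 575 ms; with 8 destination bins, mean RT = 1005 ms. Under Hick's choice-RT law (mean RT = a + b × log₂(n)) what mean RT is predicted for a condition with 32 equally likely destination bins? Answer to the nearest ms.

1435 ms

Fit slope and intercept:
  b = (1005 − 575) / (log₂ 8 − log₂ 2) = 430 / (3 − 1) = 215 ms/bit
  a = 575 − 215 × 1 = 360 ms
Then RT(32) = 360 + 215 × log₂ 32 = 360 + 215 × 5 ≈ 1435.000 ms.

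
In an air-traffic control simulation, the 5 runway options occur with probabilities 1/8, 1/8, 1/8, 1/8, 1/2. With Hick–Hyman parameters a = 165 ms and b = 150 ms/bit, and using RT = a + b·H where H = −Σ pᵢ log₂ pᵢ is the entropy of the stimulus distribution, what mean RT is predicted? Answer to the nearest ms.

465 ms

H = −Σ pᵢ log₂ pᵢ = 0.125·3 + 0.125·3 + 0.125·3 + 0.125·3 + 0.5·1 = 2.000 bits.
RT = 165 + 150 × 2.000 = 465.00 ms.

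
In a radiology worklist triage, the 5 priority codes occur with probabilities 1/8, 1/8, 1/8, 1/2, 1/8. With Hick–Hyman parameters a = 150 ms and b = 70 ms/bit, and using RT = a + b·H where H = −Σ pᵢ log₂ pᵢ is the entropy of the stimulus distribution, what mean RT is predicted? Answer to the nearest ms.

290 ms

H = −Σ pᵢ log₂ pᵢ = 0.125·3 + 0.125·3 + 0.125·3 + 0.5·1 + 0.125·3 = 2.000 bits.
RT = 150 + 70 × 2.000 = 290.00 ms.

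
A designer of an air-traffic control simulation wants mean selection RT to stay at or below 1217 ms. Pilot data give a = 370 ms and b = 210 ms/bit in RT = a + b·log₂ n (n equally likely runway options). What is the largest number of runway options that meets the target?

210·log₂ n ≤ 1217 − 370 = 847, giving log₂ n ≤ 4.0333 and n ≤ 16.374. The largest whole number is 16.

16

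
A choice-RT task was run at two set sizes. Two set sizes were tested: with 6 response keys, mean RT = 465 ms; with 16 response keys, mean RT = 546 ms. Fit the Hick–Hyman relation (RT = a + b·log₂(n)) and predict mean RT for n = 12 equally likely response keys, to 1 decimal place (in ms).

RT is linear in log₂ n, so two points fix the line:
  b = (546 − 465) / (log₂ 16 − log₂ 6) = 81 / (4 − 2.5850) = 57.242 ms/bit
  a = 465 − 57.242 × 2.5850 = 317.031 ms
Then RT(12) = 317.031 + 57.242 × log₂ 12 = 317.031 + 57.242 × 3.5850 ≈ 522.242 ms.

522.2 ms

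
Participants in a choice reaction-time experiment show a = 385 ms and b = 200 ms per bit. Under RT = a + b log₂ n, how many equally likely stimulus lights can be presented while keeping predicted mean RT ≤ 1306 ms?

Set 385 + 200·log₂ n ≤ 1306 → log₂ n ≤ (1306 − 385)/200 = 4.6050.
So n ≤ 2^4.6050 = 24.336; the largest integer n is 24.

24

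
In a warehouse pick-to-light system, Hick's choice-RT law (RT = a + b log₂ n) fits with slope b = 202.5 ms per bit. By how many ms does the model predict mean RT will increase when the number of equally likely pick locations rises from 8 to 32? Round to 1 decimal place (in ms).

ΔRT = (a + b log₂ n₂) − (a + b log₂ n₁) = b·(log₂ n₂ − log₂ n₁).
log₂(32) − log₂(8) = log₂(32/8) = log₂(4) = 2.
ΔRT = 202.5 × 2.0000 = 405.000 ms.

405.0 ms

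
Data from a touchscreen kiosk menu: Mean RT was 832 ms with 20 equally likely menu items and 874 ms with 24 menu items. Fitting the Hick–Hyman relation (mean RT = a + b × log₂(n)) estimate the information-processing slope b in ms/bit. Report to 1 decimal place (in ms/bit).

b = (RT₂ − RT₁)/(log₂ n₂ − log₂ n₁) = (874 − 832)/(4.5850 − 4.3219) = 159.675 ms/bit.

159.7 ms/bit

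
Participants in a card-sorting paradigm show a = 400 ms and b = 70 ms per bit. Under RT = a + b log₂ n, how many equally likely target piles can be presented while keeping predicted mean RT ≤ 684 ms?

16

70·log₂ n ≤ 684 − 400 = 284, giving log₂ n ≤ 4.0571 and n ≤ 16.646. The largest whole number is 16.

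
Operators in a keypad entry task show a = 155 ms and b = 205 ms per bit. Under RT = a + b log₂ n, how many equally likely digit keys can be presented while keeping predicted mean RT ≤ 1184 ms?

32

Set 155 + 205·log₂ n ≤ 1184 → log₂ n ≤ (1184 − 155)/205 = 5.0195.
So n ≤ 2^5.0195 = 32.436; the largest integer n is 32.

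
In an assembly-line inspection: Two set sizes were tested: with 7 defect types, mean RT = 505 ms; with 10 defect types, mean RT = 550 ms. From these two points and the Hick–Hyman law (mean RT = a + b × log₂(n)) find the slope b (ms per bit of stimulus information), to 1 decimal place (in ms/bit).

The slope on a log₂ axis is (550 − 505) / (3.3219 − 2.8074) = 87.451 ms/bit.

87.5 ms/bit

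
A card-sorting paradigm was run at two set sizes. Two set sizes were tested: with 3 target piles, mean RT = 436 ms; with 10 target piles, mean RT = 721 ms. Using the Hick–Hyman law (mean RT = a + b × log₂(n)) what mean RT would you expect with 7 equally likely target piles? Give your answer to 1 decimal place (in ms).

Solve the two-equation system in a and b:
  b = (721 − 436) / (log₂ 10 − log₂ 3) = 285 / (3.3219 − 1.5850) = 164.079 ms/bit
  a = 436 − 164.079 × 1.5850 = 175.941 ms
Then RT(7) = 175.941 + 164.079 × log₂ 7 = 175.941 + 164.079 × 2.8074 ≈ 636.569 ms.

636.6 ms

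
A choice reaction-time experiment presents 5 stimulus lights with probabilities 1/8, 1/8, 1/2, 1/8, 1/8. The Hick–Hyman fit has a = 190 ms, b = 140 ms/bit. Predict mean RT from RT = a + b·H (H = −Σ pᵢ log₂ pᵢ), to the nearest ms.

470 ms

H = −Σ pᵢ log₂ pᵢ = 0.125·3 + 0.125·3 + 0.5·1 + 0.125·3 + 0.125·3 = 2.000 bits.
RT = 190 + 140 × 2.000 = 470.00 ms.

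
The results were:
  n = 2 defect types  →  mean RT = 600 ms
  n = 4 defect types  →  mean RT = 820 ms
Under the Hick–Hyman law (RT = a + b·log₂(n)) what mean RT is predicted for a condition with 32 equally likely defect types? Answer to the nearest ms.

RT is linear in log₂ n, so two points fix the line:
  b = (820 − 600) / (log₂ 4 − log₂ 2) = 220 / (2 − 1) = 220 ms/bit
  a = 600 − 220 × 1 = 380 ms
Then RT(32) = 380 + 220 × log₂ 32 = 380 + 220 × 5 ≈ 1480.000 ms.

1480 ms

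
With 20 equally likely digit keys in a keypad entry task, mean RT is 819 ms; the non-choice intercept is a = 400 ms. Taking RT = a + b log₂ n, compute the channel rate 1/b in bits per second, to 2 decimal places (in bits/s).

Choice component = 819 − 400 = 419 ms over log₂(20) = 4.3219 bits.
b = 419 / 4.3219 = 96.947 ms/bit, so 1/b = 10.315 bits/s.

10.31 bits/s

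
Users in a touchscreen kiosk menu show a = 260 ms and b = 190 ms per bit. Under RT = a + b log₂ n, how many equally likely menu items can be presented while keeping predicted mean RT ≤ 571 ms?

3

190·log₂ n ≤ 571 − 260 = 311, giving log₂ n ≤ 1.6368 and n ≤ 3.110. The largest whole number is 3.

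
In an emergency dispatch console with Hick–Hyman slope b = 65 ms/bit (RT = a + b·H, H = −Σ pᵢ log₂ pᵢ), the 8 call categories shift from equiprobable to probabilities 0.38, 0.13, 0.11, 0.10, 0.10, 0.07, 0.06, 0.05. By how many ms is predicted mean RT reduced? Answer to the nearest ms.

22 ms

The RT saving is b·ΔH. Equiprobable H₀ = log₂(8) = 3.0000 bits; with the given probabilities H = 2.6560 bits.
b·(H₀ − H) = 65 × (3.0000 − 2.6560) = 22.36 ms.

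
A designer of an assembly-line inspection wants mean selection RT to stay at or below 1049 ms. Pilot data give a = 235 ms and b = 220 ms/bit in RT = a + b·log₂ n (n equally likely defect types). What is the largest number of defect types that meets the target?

12

Information budget: (1049 − 235)/220 = 3.7000 bits, so n ≤ 2^3.7000 = 12.996 → at most 12.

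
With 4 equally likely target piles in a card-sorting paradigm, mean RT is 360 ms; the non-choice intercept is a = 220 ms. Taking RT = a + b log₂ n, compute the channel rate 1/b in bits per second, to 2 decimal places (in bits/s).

14.29 bits/s

b = (360 − 220)/log₂ 4 = 140/2 = 70.000 ms per bit = 0.07000 s/bit; the reciprocal is 14.286 bits/s.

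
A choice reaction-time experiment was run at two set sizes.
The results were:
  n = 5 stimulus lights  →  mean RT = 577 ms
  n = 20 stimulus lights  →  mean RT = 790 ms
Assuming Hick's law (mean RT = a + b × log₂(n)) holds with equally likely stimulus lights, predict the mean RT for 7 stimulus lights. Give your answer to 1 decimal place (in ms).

628.7 ms

RT is linear in log₂ n, so two points fix the line:
  b = (790 − 577) / (log₂ 20 − log₂ 5) = 213 / (4.3219 − 2.3219) = 106.500 ms/bit
  a = 577 − 106.500 × 2.3219 = 329.715 ms
Then RT(7) = 329.715 + 106.500 × log₂ 7 = 329.715 + 106.500 × 2.8074 ≈ 628.698 ms.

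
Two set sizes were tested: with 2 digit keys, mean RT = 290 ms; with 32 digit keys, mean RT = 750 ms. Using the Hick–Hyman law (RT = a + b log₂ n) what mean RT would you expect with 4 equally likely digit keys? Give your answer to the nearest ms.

405 ms

Solve the two-equation system in a and b:
  b = (750 − 290) / (log₂ 32 − log₂ 2) = 460 / (5 − 1) = 115 ms/bit
  a = 290 − 115 × 1 = 175 ms
Then RT(4) = 175 + 115 × log₂ 4 = 175 + 115 × 2 ≈ 405.000 ms.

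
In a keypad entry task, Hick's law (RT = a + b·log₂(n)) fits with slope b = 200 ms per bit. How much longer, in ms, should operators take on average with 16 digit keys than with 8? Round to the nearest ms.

200 ms

The intercept a cancels: ΔRT = b·(log₂ n₂ − log₂ n₁) = b·log₂(n₂/n₁).
log₂(16) − log₂(8) = log₂(16/8) = log₂(2) = 1.
ΔRT = 200 × 1.0000 = 200.000 ms.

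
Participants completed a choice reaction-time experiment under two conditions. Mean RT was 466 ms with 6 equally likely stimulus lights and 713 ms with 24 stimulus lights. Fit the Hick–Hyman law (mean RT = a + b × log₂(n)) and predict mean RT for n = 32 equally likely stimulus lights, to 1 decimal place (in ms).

764.3 ms

RT is linear in log₂ n, so two points fix the line:
  b = (713 − 466) / (log₂ 24 − log₂ 6) = 247 / (4.5850 − 2.5850) = 123.500 ms/bit
  a = 466 − 123.500 × 2.5850 = 146.757 ms
Then RT(32) = 146.757 + 123.500 × log₂ 32 = 146.757 + 123.500 × 5 ≈ 764.257 ms.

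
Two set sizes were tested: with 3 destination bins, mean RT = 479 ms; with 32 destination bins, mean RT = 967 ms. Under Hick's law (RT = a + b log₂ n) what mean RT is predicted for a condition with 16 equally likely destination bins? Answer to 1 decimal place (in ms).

824.1 ms

With log₂ n on the abscissa the relation is linear; from the two conditions:
  b = (967 − 479) / (log₂ 32 − log₂ 3) = 488 / (5 − 1.5850) = 142.897 ms/bit
  a = 479 − 142.897 × 1.5850 = 252.513 ms
Then RT(16) = 252.513 + 142.897 × log₂ 16 = 252.513 + 142.897 × 4 ≈ 824.103 ms.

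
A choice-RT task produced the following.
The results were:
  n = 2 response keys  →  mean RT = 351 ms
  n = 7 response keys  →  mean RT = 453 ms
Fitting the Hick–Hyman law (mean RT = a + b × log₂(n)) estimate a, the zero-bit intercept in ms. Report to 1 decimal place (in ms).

294.6 ms

The slope on a log₂ axis is (453 − 351) / (2.8074 − 1) = 56.436 ms/bit.
a = RT₁ − b·log₂ n₁ = 351 − 56.436 × 1 = 294.564 ms.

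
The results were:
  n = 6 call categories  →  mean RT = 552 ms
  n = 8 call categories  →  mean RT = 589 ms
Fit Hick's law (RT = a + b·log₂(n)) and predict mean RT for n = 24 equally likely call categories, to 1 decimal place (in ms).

730.3 ms

Fit slope and intercept:
  b = (589 − 552) / (log₂ 8 − log₂ 6) = 37 / (3 − 2.5850) = 89.149 ms/bit
  a = 552 − 89.149 × 2.5850 = 321.554 ms
Then RT(24) = 321.554 + 89.149 × log₂ 24 = 321.554 + 89.149 × 4.5850 ≈ 730.297 ms.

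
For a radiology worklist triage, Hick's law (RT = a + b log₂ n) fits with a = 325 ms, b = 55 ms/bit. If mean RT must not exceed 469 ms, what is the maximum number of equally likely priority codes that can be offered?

6

55·log₂ n ≤ 469 − 325 = 144, giving log₂ n ≤ 2.6182 and n ≤ 6.140. The largest whole number is 6.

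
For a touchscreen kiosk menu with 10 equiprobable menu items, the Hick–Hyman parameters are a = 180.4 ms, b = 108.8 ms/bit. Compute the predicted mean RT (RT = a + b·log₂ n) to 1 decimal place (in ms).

log₂(10) = 3.3219 bits, so RT = 180.4 + 108.8 × 3.3219 ≈ 541.826 ms.

541.8 ms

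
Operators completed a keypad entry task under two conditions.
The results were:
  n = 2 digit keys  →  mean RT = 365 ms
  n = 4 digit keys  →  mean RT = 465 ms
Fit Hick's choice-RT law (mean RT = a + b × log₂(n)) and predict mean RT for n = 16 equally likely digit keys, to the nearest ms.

RT is linear in log₂ n, so two points fix the line:
  b = (465 − 365) / (log₂ 4 − log₂ 2) = 100 / (2 − 1) = 100 ms/bit
  a = 365 − 100 × 1 = 265 ms
Then RT(16) = 265 + 100 × log₂ 16 = 265 + 100 × 4 ≈ 665.000 ms.

665 ms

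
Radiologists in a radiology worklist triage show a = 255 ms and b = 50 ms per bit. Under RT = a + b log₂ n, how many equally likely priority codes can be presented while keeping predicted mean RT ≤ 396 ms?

50·log₂ n ≤ 396 − 255 = 141, giving log₂ n ≤ 2.8200 and n ≤ 7.062. The largest whole number is 7.

7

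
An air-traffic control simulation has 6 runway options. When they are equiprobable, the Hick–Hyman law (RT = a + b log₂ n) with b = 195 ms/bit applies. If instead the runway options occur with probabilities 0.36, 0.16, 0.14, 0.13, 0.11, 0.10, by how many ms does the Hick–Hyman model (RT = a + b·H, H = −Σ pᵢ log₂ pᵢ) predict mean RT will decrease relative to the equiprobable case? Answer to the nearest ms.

33 ms

Equiprobable entropy H₀ = log₂ 6 = 2.5850 bits.
Skewed entropy H = −Σ pᵢ log₂ pᵢ = 2.4159 bits.
ΔRT = b·(H₀ − H) = 195 × 0.1691 = 32.97 ms.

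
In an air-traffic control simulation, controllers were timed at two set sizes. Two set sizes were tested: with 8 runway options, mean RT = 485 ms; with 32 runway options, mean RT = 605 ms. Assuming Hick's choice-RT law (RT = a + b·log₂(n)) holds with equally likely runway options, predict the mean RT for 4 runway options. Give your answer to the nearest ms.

425 ms

Solve the two-equation system in a and b:
  b = (605 − 485) / (log₂ 32 − log₂ 8) = 120 / (5 − 3) = 60 ms/bit
  a = 485 − 60 × 3 = 305 ms
Then RT(4) = 305 + 60 × log₂ 4 = 305 + 60 × 2 ≈ 425.000 ms.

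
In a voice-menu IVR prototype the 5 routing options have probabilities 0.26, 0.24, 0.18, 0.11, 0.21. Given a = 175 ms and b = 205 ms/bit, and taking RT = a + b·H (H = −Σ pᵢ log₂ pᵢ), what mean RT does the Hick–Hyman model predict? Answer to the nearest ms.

640 ms

Entropy contributions −pᵢ log₂ pᵢ: 0.5053, 0.4941, 0.4453, 0.3503, 0.4728; sum H = 2.2678 bits.
RT = a + bH = 175 + 205·2.2678 = 639.91 ms.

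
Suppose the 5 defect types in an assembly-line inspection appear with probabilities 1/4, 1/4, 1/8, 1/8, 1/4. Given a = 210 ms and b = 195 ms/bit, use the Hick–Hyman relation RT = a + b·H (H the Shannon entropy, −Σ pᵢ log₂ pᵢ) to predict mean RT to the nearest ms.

649 ms

H = −Σ pᵢ log₂ pᵢ = 0.25·2 + 0.25·2 + 0.125·3 + 0.125·3 + 0.25·2 = 2.250 bits.
RT = 210 + 195 × 2.250 = 648.75 ms.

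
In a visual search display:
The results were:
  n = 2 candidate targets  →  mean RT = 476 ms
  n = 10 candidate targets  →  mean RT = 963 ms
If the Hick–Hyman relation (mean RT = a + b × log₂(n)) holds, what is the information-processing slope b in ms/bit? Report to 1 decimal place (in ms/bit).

209.7 ms/bit

Slope: b = (963 − 476) / (log₂ 10 − log₂ 2) = 487/2.3219 = 209.739 ms/bit.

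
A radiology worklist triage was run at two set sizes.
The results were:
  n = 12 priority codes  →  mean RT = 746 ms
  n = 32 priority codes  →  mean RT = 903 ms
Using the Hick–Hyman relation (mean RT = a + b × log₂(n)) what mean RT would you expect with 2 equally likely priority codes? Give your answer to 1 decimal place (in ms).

459.2 ms

Solve the two-equation system in a and b:
  b = (903 − 746) / (log₂ 32 − log₂ 12) = 157 / (5 − 3.5850) = 110.951 ms/bit
  a = 746 − 110.951 × 3.5850 = 348.244 ms
Then RT(2) = 348.244 + 110.951 × log₂ 2 = 348.244 + 110.951 × 1 ≈ 459.196 ms.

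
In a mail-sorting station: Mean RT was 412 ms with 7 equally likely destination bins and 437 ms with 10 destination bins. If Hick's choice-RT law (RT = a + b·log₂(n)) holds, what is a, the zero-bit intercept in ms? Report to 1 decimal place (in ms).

b = (RT₂ − RT₁)/(log₂ n₂ − log₂ n₁) = (437 − 412)/(3.3219 − 2.8074) = 48.584 ms/bit.
a = RT₁ − b·log₂ n₁ = 412 − 48.584 × 2.8074 = 275.608 ms.

275.6 ms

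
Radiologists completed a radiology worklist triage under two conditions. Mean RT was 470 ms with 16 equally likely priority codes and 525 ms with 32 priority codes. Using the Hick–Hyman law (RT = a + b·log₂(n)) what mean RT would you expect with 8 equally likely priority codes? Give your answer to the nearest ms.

With log₂ n on the abscissa the relation is linear; from the two conditions:
  b = (525 − 470) / (log₂ 32 − log₂ 16) = 55 / (5 − 4) = 55 ms/bit
  a = 470 − 55 × 4 = 250 ms
Then RT(8) = 250 + 55 × log₂ 8 = 250 + 55 × 3 ≈ 415.000 ms.

415 ms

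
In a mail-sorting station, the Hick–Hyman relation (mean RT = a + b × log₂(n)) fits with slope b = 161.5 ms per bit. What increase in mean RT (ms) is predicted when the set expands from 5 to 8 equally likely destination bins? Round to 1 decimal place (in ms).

The intercept a cancels: ΔRT = b·(log₂ n₂ − log₂ n₁) = b·log₂(n₂/n₁).
log₂(8) − log₂(5) = 3 − 2.3219 = 0.6781.
ΔRT = 161.5 × 0.6781 = 109.509 ms.

109.5 ms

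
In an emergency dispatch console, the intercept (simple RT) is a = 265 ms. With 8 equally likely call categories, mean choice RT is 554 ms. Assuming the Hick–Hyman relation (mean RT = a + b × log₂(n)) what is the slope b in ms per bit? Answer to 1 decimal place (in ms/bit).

log₂(8) = 3 bits.
b = (RT − a)/log₂ n = (554 − 265) / 3 = 96.333 ms/bit.

96.3 ms/bit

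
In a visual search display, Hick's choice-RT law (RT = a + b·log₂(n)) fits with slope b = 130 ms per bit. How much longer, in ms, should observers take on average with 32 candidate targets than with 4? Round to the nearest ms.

Only the slope matters, since a is common to both: ΔRT = b·log₂(n₂/n₁).
log₂(32) − log₂(4) = log₂(32/4) = log₂(8) = 3.
ΔRT = 130 × 3.0000 = 390.000 ms.

390 ms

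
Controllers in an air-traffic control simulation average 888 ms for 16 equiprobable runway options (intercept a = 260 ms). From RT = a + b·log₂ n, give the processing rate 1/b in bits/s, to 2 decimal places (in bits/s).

6.37 bits/s

Choice component = 888 − 260 = 628 ms over log₂(16) = 4 bits.
b = 628 / 4 = 157.000 ms/bit, so 1/b = 6.369 bits/s.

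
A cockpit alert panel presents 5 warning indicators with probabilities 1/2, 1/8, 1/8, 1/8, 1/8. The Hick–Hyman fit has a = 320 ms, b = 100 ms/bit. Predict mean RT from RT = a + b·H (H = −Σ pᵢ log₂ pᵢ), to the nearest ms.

H = −Σ pᵢ log₂ pᵢ = 0.5·1 + 0.125·3 + 0.125·3 + 0.125·3 + 0.125·3 = 2.000 bits.
RT = 320 + 100 × 2.000 = 520.00 ms.

520 ms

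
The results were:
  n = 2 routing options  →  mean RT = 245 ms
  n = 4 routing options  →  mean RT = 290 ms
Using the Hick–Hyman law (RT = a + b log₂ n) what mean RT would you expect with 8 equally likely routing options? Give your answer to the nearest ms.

Solve the two-equation system in a and b:
  b = (290 − 245) / (log₂ 4 − log₂ 2) = 45 / (2 − 1) = 45 ms/bit
  a = 245 − 45 × 1 = 200 ms
Then RT(8) = 200 + 45 × log₂ 8 = 200 + 45 × 3 ≈ 335.000 ms.

335 ms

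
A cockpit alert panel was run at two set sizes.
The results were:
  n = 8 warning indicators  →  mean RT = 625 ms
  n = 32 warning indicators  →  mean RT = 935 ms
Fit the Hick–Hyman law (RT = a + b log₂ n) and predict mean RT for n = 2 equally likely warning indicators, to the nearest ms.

Fit slope and intercept:
  b = (935 − 625) / (log₂ 32 − log₂ 8) = 310 / (5 − 3) = 155 ms/bit
  a = 625 − 155 × 3 = 160 ms
Then RT(2) = 160 + 155 × log₂ 2 = 160 + 155 × 1 ≈ 315.000 ms.

315 ms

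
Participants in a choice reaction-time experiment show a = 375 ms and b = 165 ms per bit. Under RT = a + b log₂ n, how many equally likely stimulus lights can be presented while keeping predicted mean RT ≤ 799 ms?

165·log₂ n ≤ 799 − 375 = 424, giving log₂ n ≤ 2.5697 and n ≤ 5.937. The largest whole number is 5.

5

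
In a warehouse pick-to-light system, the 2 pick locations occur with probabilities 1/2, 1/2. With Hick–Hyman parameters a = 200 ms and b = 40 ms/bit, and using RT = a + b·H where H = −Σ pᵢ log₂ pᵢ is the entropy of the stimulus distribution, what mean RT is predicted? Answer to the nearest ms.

H = −Σ pᵢ log₂ pᵢ = 0.5·1 + 0.5·1 = 1.000 bits.
RT = 200 + 40 × 1.000 = 240.00 ms.

240 ms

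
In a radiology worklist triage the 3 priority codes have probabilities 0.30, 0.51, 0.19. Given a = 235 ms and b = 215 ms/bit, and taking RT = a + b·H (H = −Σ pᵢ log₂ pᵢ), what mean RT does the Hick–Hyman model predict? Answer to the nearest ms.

Entropy contributions −pᵢ log₂ pᵢ: 0.5211, 0.4954, 0.4552; sum H = 1.4717 bits.
RT = a + bH = 235 + 215·1.4717 = 551.43 ms.

551 ms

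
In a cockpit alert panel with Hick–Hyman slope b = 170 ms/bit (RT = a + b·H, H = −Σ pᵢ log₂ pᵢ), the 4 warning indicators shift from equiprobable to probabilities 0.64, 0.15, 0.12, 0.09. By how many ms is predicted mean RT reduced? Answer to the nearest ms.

The RT saving is b·ΔH. Equiprobable H₀ = log₂(4) = 2.0000 bits; with the given probabilities H = 1.5023 bits.
b·(H₀ − H) = 170 × (2.0000 − 1.5023) = 84.60 ms.

85 ms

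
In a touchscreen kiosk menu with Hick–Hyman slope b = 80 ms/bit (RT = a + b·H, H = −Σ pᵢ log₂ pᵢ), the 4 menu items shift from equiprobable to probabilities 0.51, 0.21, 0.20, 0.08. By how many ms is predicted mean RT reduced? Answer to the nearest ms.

The RT saving is b·ΔH. Equiprobable H₀ = log₂(4) = 2.0000 bits; with the given probabilities H = 1.7241 bits.
b·(H₀ − H) = 80 × (2.0000 − 1.7241) = 22.07 ms.

22 ms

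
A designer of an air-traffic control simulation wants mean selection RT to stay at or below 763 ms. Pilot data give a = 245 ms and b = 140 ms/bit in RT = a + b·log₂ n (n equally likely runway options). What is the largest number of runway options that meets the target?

Information budget: (763 − 245)/140 = 3.7000 bits, so n ≤ 2^3.7000 = 12.996 → at most 12.

12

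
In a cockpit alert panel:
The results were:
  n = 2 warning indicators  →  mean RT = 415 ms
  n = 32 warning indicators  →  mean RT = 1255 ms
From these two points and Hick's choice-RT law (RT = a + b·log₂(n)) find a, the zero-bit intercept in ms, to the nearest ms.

Slope: b = (1255 − 415) / (log₂ 32 − log₂ 2) = 840/4.0000 = 210 ms/bit.
a = RT₁ − b·log₂ n₁ = 415 − 210 × 1 = 205.000 ms.

205 ms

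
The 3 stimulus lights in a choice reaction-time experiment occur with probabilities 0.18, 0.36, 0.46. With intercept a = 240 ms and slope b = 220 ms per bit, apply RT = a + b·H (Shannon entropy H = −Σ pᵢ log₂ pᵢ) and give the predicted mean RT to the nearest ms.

568 ms

H = 0.18·log₂(1/0.18) + 0.36·log₂(1/0.36) + 0.46·log₂(1/0.46) = 1.4913 bits.
RT = 240 + 220 × 1.4913 = 568.08 ms.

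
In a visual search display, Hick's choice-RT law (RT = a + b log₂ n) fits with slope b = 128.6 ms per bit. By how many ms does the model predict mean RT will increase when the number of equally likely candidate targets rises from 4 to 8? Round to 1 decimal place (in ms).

128.6 ms

The intercept a cancels: ΔRT = b·(log₂ n₂ − log₂ n₁) = b·log₂(n₂/n₁).
log₂(8) − log₂(4) = log₂(8/4) = log₂(2) = 1.
ΔRT = 128.6 × 1.0000 = 128.600 ms.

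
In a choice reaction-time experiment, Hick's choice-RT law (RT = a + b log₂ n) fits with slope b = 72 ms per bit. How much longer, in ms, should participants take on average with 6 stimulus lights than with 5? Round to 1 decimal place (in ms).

18.9 ms

Only the slope matters, since a is common to both: ΔRT = b·log₂(n₂/n₁).
log₂(6) − log₂(5) = 2.5850 − 2.3219 = 0.2630.
ΔRT = 72 × 0.2630 = 18.938 ms.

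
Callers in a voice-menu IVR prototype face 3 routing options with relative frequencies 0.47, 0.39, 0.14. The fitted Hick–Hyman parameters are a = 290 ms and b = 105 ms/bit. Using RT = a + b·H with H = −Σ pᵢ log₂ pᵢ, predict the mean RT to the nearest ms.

441 ms

H = 0.47·log₂(1/0.47) + 0.39·log₂(1/0.39) + 0.14·log₂(1/0.14) = 1.4389 bits.
RT = 290 + 105 × 1.4389 = 441.08 ms.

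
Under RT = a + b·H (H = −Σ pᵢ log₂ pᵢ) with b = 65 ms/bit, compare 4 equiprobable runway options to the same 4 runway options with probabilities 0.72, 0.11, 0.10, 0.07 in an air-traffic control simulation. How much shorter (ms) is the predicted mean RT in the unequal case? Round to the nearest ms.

Equiprobable entropy H₀ = log₂ 4 = 2.0000 bits.
Skewed entropy H = −Σ pᵢ log₂ pᵢ = 1.2923 bits.
ΔRT = b·(H₀ − H) = 65 × 0.7077 = 46.00 ms.

46 ms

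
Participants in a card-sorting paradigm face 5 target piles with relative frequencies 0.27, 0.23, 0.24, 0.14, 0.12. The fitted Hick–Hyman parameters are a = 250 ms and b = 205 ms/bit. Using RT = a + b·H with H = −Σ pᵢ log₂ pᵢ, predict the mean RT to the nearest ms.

H = 0.27·log₂(1/0.27) + 0.23·log₂(1/0.23) + 0.24·log₂(1/0.24) + 0.14·log₂(1/0.14) + 0.12·log₂(1/0.12) = 2.2560 bits.
RT = 250 + 205 × 2.2560 = 712.48 ms.

712 ms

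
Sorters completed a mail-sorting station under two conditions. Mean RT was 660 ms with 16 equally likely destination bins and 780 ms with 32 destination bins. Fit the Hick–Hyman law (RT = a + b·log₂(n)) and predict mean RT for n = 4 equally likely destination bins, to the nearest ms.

RT is linear in log₂ n, so two points fix the line:
  b = (780 − 660) / (log₂ 32 − log₂ 16) = 120 / (5 − 4) = 120 ms/bit
  a = 660 − 120 × 4 = 180 ms
Then RT(4) = 180 + 120 × log₂ 4 = 180 + 120 × 2 ≈ 420.000 ms.

420 ms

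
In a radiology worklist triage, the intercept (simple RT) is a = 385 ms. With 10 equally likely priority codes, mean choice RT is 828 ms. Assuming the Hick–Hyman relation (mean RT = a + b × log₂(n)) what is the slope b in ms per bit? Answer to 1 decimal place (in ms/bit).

log₂(10) = 3.3219 bits.
b = (RT − a)/log₂ n = (828 − 385) / 3.3219 = 133.356 ms/bit.

133.4 ms/bit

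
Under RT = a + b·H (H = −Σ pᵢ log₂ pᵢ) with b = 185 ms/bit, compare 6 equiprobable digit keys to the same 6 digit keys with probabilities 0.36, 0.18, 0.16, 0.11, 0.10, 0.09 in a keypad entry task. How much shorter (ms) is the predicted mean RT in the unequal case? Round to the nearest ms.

35 ms

The RT saving is b·ΔH. Equiprobable H₀ = log₂(6) = 2.5850 bits; with the given probabilities H = 2.3941 bits.
b·(H₀ − H) = 185 × (2.5850 − 2.3941) = 35.31 ms.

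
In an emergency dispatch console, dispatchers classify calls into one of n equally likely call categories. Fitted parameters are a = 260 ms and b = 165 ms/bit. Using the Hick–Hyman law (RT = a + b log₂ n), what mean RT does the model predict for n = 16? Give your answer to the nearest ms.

920 ms

log₂(16) = 4 bits, so RT = 260 + 165 × 4 ≈ 920.000 ms.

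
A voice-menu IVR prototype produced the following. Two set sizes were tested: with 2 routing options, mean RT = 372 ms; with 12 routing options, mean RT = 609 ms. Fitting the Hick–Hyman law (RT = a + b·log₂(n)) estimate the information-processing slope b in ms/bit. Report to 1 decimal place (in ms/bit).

The slope on a log₂ axis is (609 − 372) / (3.5850 − 1) = 91.684 ms/bit.

91.7 ms/bit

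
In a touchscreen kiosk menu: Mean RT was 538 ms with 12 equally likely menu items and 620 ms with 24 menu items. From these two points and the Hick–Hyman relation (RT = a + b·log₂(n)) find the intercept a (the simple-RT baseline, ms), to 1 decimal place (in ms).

244.0 ms

Slope: b = (620 − 538) / (log₂ 24 − log₂ 12) = 82/1.0000 = 82.000 ms/bit.
a = RT₁ − b·log₂ n₁ = 538 − 82.000 × 3.5850 = 244.033 ms.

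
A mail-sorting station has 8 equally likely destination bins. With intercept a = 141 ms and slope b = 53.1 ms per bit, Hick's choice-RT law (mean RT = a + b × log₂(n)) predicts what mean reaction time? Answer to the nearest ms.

log₂(8) = 3 bits, so RT = 141 + 53.1 × 3 ≈ 300.300 ms.

300 ms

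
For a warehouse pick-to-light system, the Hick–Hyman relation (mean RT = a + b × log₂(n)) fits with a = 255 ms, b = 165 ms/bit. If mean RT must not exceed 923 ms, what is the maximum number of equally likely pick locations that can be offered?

165·log₂ n ≤ 923 − 255 = 668, giving log₂ n ≤ 4.0485 and n ≤ 16.547. The largest whole number is 16.

16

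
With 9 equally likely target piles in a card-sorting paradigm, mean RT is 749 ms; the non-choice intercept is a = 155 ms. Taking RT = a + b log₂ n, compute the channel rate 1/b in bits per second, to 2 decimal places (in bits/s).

5.34 bits/s

Choice component = 749 − 155 = 594 ms over log₂(9) = 3.1699 bits.
b = 594 / 3.1699 = 187.386 ms/bit, so 1/b = 5.337 bits/s.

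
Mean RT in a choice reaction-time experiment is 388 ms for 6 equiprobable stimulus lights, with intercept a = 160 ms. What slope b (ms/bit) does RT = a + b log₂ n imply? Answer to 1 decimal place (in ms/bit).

88.2 ms/bit

6 alternatives carry log₂ 6 = 2.5850 bits; the choice cost is 388 − 160 = 228 ms, so b = 228/2.5850 = 88.202 ms/bit.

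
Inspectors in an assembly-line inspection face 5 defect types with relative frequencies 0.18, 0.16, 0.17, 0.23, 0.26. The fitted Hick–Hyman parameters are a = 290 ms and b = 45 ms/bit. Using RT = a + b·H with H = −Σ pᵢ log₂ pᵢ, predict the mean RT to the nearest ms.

393 ms

H = 0.18·log₂(1/0.18) + 0.16·log₂(1/0.16) + 0.17·log₂(1/0.17) + 0.23·log₂(1/0.23) + 0.26·log₂(1/0.26) = 2.2959 bits.
RT = 290 + 45 × 2.2959 = 393.31 ms.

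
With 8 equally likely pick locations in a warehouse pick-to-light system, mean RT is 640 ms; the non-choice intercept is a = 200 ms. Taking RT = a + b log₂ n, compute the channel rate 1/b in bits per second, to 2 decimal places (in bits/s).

b = (640 − 200)/log₂ 8 = 440/3 = 146.667 ms per bit = 0.14667 s/bit; the reciprocal is 6.818 bits/s.

6.82 bits/s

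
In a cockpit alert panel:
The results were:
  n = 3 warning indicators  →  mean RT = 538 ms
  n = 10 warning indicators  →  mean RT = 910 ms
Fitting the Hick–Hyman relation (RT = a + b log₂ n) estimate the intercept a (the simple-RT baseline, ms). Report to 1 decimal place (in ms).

The slope on a log₂ axis is (910 − 538) / (3.3219 − 1.5850) = 214.167 ms/bit.
Intercept: a = 538 − 214.167·log₂(3) = 198.554 ms.

198.6 ms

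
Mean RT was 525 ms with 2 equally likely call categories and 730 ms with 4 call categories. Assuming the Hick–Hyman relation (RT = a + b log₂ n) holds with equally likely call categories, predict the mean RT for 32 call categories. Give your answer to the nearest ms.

1345 ms

Fit slope and intercept:
  b = (730 − 525) / (log₂ 4 − log₂ 2) = 205 / (2 − 1) = 205 ms/bit
  a = 525 − 205 × 1 = 320 ms
Then RT(32) = 320 + 205 × log₂ 32 = 320 + 205 × 5 ≈ 1345.000 ms.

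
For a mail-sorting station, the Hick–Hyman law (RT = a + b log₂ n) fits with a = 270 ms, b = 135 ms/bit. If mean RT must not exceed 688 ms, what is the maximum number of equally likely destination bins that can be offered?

8

135·log₂ n ≤ 688 − 270 = 418, giving log₂ n ≤ 3.0963 and n ≤ 8.552. The largest whole number is 8.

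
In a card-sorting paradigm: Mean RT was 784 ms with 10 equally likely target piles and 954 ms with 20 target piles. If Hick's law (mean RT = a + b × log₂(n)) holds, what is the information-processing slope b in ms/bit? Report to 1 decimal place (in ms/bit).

170.0 ms/bit

Slope: b = (954 − 784) / (log₂ 20 − log₂ 10) = 170/1.0000 = 170.000 ms/bit.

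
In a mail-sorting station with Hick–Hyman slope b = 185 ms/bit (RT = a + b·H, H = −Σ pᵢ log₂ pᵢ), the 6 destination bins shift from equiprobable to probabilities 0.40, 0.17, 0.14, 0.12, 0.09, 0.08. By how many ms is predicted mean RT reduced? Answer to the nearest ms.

47 ms

The RT saving is b·ΔH. Equiprobable H₀ = log₂(6) = 2.5850 bits; with the given probabilities H = 2.3317 bits.
b·(H₀ − H) = 185 × (2.5850 − 2.3317) = 46.85 ms.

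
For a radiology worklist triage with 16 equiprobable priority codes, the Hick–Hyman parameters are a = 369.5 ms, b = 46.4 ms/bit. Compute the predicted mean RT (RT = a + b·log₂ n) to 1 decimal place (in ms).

log₂(16) = 4 bits, so RT = 369.5 + 46.4 × 4 ≈ 555.100 ms.

555.1 ms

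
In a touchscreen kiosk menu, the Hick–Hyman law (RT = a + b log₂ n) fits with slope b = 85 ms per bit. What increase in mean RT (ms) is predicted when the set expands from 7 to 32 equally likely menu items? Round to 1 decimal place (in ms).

The intercept a cancels: ΔRT = b·(log₂ n₂ − log₂ n₁) = b·log₂(n₂/n₁).
log₂(32) − log₂(7) = 5 − 2.8074 = 2.1926.
ΔRT = 85 × 2.1926 = 186.375 ms.

186.4 ms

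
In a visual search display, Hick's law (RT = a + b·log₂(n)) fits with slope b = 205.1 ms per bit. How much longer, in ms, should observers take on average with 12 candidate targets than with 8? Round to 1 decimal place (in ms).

ΔRT = (a + b log₂ n₂) − (a + b log₂ n₁) = b·(log₂ n₂ − log₂ n₁).
log₂(12) − log₂(8) = 3.5850 − 3 = 0.5850.
ΔRT = 205.1 × 0.5850 = 119.976 ms.

120.0 ms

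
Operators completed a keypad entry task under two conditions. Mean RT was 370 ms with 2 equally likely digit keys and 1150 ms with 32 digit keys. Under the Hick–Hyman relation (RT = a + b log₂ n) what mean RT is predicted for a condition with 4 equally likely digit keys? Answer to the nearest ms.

565 ms

Fit slope and intercept:
  b = (1150 − 370) / (log₂ 32 − log₂ 2) = 780 / (5 − 1) = 195 ms/bit
  a = 370 − 195 × 1 = 175 ms
Then RT(4) = 175 + 195 × log₂ 4 = 175 + 195 × 2 ≈ 565.000 ms.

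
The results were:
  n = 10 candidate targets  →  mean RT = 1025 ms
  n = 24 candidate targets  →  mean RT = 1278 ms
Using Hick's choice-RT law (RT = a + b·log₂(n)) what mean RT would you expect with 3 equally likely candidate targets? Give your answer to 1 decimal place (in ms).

677.1 ms

Solve the two-equation system in a and b:
  b = (1278 − 1025) / (log₂ 24 − log₂ 10) = 253 / (4.5850 − 3.3219) = 200.311 ms/bit
  a = 1025 − 200.311 × 3.3219 = 359.580 ms
Then RT(3) = 359.580 + 200.311 × log₂ 3 = 359.580 + 200.311 × 1.5850 ≈ 677.066 ms.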